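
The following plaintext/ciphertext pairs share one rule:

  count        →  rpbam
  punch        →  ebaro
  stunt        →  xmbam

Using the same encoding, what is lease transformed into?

wvnxv

Treating letters as 0–25, the rule is x ↦ 15x + 13 (mod 26).
Applying it to lease: l(11)→15·11+13≡22=w; e(4)→15·4+13≡21=v; a(0)→15·0+13≡13=n; s(18)→15·18+13≡23=x; e(4)→15·4+13≡21=v (all mod 26).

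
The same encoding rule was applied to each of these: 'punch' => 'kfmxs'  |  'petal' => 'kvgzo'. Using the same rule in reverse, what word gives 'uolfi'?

Each pair mirrors across the alphabet (p↔k, u↔f, n↔m): positions sum to 25. This is the alphabet-reversal cipher (Atbash): a becomes z, b becomes y, etc.
Undoing it on uolfi: u↔f, o↔l, l↔o, f↔u, i↔r.

flour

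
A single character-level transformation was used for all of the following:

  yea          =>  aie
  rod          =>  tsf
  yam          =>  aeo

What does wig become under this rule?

ymi

The rule splits by letter class: vowels +4, consonants +2.
For wig: w(cons)+2=y, i(vowel)+4=m, g(cons)+2=i.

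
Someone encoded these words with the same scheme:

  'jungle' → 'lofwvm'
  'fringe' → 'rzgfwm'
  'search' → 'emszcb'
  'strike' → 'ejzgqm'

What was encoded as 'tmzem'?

j(9)→l(11) and u(20)→o(14) fit y≡5x+18 (mod 26); the inverse of 5 mod 26 is 21. Each letter's alphabet position (a=0..z=25) is mapped through 5·x+18 mod 26 — an affine cipher.
Decoding tmzem: t(19)→21·(19−18)≡21=v; m(12)→21·(12−18)≡4=e; z(25)→21·(25−18)≡17=r; e(4)→21·(4−18)≡18=s; m(12)→21·(12−18)≡4=e (all mod 26).

verse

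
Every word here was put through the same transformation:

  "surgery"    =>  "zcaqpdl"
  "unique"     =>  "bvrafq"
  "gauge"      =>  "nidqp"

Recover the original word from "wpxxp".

In surgery: s→z is +7, u→c is +8, r→a is +9, g→q is +10 — the shift increases by 1 each position. Each letter shifts forward by (position + 7), i.e. 7, 8, 9, … — the shift grows by one for each successive letter.
Undoing it on wpxxp: w−7=p, p−8=h, x−9=o, x−10=n, p−11=e.

phone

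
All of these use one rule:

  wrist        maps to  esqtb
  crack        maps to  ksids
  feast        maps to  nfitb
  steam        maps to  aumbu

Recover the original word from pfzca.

herbs

A repeating key of period 2 is used — shifts +8, +1 over and over.
Reversing it on pfzca: p−8=h, f−1=e, z−8=r, c−1=b, a−8=s.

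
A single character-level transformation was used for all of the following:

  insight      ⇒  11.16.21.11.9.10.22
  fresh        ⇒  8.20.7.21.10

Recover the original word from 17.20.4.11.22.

orbit

i is letter #9 and maps to 11: an offset of 2. The number is (letter's place in the alphabet, a=1) + 2.
Decoding 17.20.4.11.22: 17→(17−2)÷1=15=o, 20→(20−2)÷1=18=r, 4→(4−2)÷1=2=b, 11→(11−2)÷1=9=i, 22→(22−2)÷1=20=t.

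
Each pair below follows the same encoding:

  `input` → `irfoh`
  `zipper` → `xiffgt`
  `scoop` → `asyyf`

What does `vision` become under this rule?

i(8)→i(8) and n(13)→r(17) fit y≡7x+4 (mod 26); the inverse of 7 mod 26 is 15. Treating letters as 0–25, the rule is x ↦ 7x + 4 (mod 26).
On vision: v(21)→7·21+4≡21=v; i(8)→7·8+4≡8=i; s(18)→7·18+4≡0=a; i(8)→7·8+4≡8=i; o(14)→7·14+4≡24=y; n(13)→7·13+4≡17=r (all mod 26).

viaiyr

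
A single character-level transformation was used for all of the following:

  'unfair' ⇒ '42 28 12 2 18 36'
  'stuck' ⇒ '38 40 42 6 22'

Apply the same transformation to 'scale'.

u(#21)→42 and n(#14)→28: differences scale by 2, so n = 2·pos + 0. Each letter becomes 2×(its alphabet position, a=1..z=26).
For scale: s=19→38, c=3→6, a=1→2, l=12→24, e=5→10.

38 6 2 24 10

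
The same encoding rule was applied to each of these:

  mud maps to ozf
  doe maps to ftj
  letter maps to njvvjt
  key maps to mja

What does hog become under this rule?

jti

The shift depends on letter class: consonant m→o is +2, but vowel u→z is +5. The rule splits by letter class: vowels +5, consonants +2.
On hog: h(cons)+2=j, o(vowel)+5=t, g(cons)+2=i.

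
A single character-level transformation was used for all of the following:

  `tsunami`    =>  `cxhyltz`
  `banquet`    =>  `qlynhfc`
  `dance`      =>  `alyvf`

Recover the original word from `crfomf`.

t(19)→c(2) and s(18)→x(23) fit y≡5x+11 (mod 26); the inverse of 5 mod 26 is 21. Treating letters as 0–25, the rule is x ↦ 5x + 11 (mod 26).
Decoding crfomf: c(2)→21·(2−11)≡19=t; r(17)→21·(17−11)≡22=w; f(5)→21·(5−11)≡4=e; o(14)→21·(14−11)≡11=l; m(12)→21·(12−11)≡21=v; f(5)→21·(5−11)≡4=e (all mod 26).

twelve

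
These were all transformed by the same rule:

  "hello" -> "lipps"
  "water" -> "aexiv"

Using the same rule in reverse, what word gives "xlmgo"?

thick

Every letter moves 4 places later in the alphabet, wrapping around z→a.
Undoing it on xlmgo: x−4=t, l−4=h, m−4=i, g−4=c, o−4=k.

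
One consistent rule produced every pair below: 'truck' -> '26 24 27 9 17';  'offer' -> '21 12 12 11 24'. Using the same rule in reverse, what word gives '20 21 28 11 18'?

novel

t is letter #20 and maps to 26: an offset of 6. Each letter is replaced by its alphabet position (a=1..z=26) + 6.
Reversing it on 20 21 28 11 18: 20→(20−6)÷1=14=n, 21→(21−6)÷1=15=o, 28→(28−6)÷1=22=v, 11→(11−6)÷1=5=e, 18→(18−6)÷1=12=l.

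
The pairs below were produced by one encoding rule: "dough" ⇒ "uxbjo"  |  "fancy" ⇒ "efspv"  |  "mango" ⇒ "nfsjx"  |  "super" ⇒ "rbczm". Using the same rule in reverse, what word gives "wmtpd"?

trick

d(3)→u(20) and o(14)→x(23) fit y≡5x+5 (mod 26); the inverse of 5 mod 26 is 21. Each letter's alphabet position (a=0..z=25) is mapped through 5·x+5 mod 26 — an affine cipher.
Undoing it on wmtpd: w(22)→21·(22−5)≡19=t; m(12)→21·(12−5)≡17=r; t(19)→21·(19−5)≡8=i; p(15)→21·(15−5)≡2=c; d(3)→21·(3−5)≡10=k (all mod 26).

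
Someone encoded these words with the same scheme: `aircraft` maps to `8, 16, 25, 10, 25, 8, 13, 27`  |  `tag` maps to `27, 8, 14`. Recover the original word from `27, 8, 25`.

a is letter #1 and maps to 8: an offset of 7. Each letter is replaced by its alphabet position (a=1..z=26) + 7.
Decoding 27, 8, 25: 27→(27−7)÷1=20=t, 8→(8−7)÷1=1=a, 25→(25−7)÷1=18=r.

tar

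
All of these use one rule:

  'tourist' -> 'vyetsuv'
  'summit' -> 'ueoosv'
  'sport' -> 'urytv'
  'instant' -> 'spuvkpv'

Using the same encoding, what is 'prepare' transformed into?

rtorkto

Vowels shift forward by 10 and consonants shift forward by 2.
For prepare: p(cons)+2=r, r(cons)+2=t, e(vowel)+10=o, p(cons)+2=r, a(vowel)+10=k, r(cons)+2=t, e(vowel)+10=o.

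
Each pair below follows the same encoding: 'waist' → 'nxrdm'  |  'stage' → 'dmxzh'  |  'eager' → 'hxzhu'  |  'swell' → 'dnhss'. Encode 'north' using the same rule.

w(22)→n(13) and a(0)→x(23) fit y≡9x+23 (mod 26); the inverse of 9 mod 26 is 3. Each letter's alphabet position (a=0..z=25) is mapped through 9·x+23 mod 26 — an affine cipher.
On north: n(13)→9·13+23≡10=k; o(14)→9·14+23≡19=t; r(17)→9·17+23≡20=u; t(19)→9·19+23≡12=m; h(7)→9·7+23≡8=i (all mod 26).

ktumi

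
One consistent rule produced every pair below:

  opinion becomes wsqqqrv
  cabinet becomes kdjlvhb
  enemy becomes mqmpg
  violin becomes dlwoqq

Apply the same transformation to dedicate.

lhllkdbh

Shifts by position in opinion: pos 0: o→w (+8), pos 1: p→s (+3), pos 2: i→q (+8), pos 3: n→q (+3) — repeating every 2. A repeating key of period 2 is used — shifts +8, +3 over and over.
Applying it to dedicate: d+8=l, e+3=h, d+8=l, i+3=l, c+8=k, a+3=d, t+8=b, e+3=h.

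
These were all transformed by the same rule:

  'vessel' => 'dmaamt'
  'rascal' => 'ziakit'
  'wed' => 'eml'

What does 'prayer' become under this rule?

xzigmz

Compare letters: v→d is +8, e→m is +8, s→a is +8 — a constant shift. This is a Caesar cipher with shift 8.
On prayer: p+8=x, r+8=z, a+8=i, y+8=g, e+8=m, r+8=z.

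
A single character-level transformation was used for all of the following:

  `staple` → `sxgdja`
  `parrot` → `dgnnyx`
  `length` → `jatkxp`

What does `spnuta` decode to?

shrine

s(18)→s(18) and t(19)→x(23) fit y≡5x+6 (mod 26); the inverse of 5 mod 26 is 21. This is an affine cipher: with a=0,…,z=25, each position x becomes (5x+6) mod 26.
Decoding spnuta: s(18)→21·(18−6)≡18=s; p(15)→21·(15−6)≡7=h; n(13)→21·(13−6)≡17=r; u(20)→21·(20−6)≡8=i; t(19)→21·(19−6)≡13=n; a(0)→21·(0−6)≡4=e (all mod 26).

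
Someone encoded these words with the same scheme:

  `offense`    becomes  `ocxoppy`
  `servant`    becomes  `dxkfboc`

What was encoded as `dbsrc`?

shirt

The output letters match the input read backwards, each shifted +10: offense reversed is esneffo. Two steps: reverse the string, then apply a Caesar shift of +10.
Undoing it on dbsrc: shift back: d−10=t, b−10=r, s−10=i, r−10=h, c−10=s → trihs; then reverse → shirt.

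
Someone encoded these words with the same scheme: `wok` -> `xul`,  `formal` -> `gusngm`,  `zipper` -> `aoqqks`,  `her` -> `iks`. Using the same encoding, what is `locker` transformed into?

The shift depends on letter class: consonant w→x is +1, but vowel o→u is +6. The rule splits by letter class: vowels +6, consonants +1.
Applying it to locker: l(cons)+1=m, o(vowel)+6=u, c(cons)+1=d, k(cons)+1=l, e(vowel)+6=k, r(cons)+1=s.

mudlks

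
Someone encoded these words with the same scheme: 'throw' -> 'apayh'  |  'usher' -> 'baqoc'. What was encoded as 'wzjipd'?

In throw: t→a is +7, h→p is +8, r→a is +9, o→y is +10 — the shift increases by 1 each position. Each letter shifts forward by (position + 7), i.e. 7, 8, 9, … — the shift grows by one for each successive letter.
Decoding wzjipd: w−7=p, z−8=r, j−9=a, i−10=y, p−11=e, d−12=r.

prayer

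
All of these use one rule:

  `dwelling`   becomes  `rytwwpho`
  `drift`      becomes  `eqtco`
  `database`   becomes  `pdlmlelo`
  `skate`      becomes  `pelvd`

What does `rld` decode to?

The output letters match the input read backwards, each shifted +11: dwelling reversed is gnillewd. Read the word backwards and shift each letter +11.
Decoding rld: shift back: r−11=g, l−11=a, d−11=s → gas; then reverse → sag.

sag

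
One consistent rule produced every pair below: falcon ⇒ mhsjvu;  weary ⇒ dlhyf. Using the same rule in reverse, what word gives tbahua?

Each letter is shifted forward by 7 in the alphabet (a Caesar shift of +7).
Decoding tbahua: t−7=m, b−7=u, a−7=t, h−7=a, u−7=n, a−7=t.

mutant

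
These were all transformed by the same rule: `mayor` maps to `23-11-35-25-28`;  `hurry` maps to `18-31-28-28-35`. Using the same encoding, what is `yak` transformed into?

35-11-21

m is letter #13 and maps to 23: an offset of 10. Letters become their 1-based position plus 10 (so a→11, b→12, …).
Applying it to yak: y=25→35, a=1→11, k=11→21.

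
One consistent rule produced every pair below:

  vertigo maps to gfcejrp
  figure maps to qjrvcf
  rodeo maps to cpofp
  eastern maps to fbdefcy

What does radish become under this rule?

Vowels shift forward by 1 and consonants shift forward by 11.
Applying it to radish: r(cons)+11=c, a(vowel)+1=b, d(cons)+11=o, i(vowel)+1=j, s(cons)+11=d, h(cons)+11=s.

cbojds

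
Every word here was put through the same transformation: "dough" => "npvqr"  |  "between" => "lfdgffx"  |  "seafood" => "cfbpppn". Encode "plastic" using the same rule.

zvbcdjm

The shift depends on letter class: consonant d→n is +10, but vowel o→p is +1. Two shifts are in play — +1 for a/e/i/o/u, +10 for every other letter.
For plastic: p(cons)+10=z, l(cons)+10=v, a(vowel)+1=b, s(cons)+10=c, t(cons)+10=d, i(vowel)+1=j, c(cons)+10=m.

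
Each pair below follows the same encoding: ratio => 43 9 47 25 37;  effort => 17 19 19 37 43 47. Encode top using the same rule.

47 37 39

With a=1..z=26, the number is 2·pos + 7.
For top: t=20→47, o=15→37, p=16→39.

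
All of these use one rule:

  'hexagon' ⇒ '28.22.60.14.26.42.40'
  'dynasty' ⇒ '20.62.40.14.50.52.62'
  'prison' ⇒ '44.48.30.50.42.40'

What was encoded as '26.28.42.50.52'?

h(#8)→28 and e(#5)→22: differences scale by 2, so n = 2·pos + 12. With a=1..z=26, the number is 2·pos + 12.
Decoding 26.28.42.50.52: 26→(26−12)÷2=7=g, 28→(28−12)÷2=8=h, 42→(42−12)÷2=15=o, 50→(50−12)÷2=19=s, 52→(52−12)÷2=20=t.

ghost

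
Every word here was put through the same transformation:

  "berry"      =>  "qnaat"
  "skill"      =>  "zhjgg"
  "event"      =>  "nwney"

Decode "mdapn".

force

b(1)→q(16) and e(4)→n(13) fit y≡25x+17 (mod 26); the inverse of 25 mod 26 is 25. Each letter's alphabet position (a=0..z=25) is mapped through 25·x+17 mod 26 — an affine cipher.
Decoding mdapn: m(12)→25·(12−17)≡5=f; d(3)→25·(3−17)≡14=o; a(0)→25·(0−17)≡17=r; p(15)→25·(15−17)≡2=c; n(13)→25·(13−17)≡4=e (all mod 26).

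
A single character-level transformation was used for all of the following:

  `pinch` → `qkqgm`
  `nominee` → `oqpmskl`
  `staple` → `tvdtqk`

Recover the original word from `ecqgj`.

In pinch: p→q is +1, i→k is +2, n→q is +3, c→g is +4 — the shift increases by 1 each position. Each letter shifts forward by (position + 1), i.e. 1, 2, 3, … — the shift grows by one for each successive letter.
Undoing it on ecqgj: e−1=d, c−2=a, q−3=n, g−4=c, j−5=e.

dance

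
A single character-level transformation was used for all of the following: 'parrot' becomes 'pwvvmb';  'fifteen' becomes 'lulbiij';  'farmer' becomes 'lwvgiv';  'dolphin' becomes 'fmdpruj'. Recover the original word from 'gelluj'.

muffin

p(15)→p(15) and a(0)→w(22) fit y≡3x+22 (mod 26); the inverse of 3 mod 26 is 9. Treating letters as 0–25, the rule is x ↦ 3x + 22 (mod 26).
Reversing it on gelluj: g(6)→9·(6−22)≡12=m; e(4)→9·(4−22)≡20=u; l(11)→9·(11−22)≡5=f; l(11)→9·(11−22)≡5=f; u(20)→9·(20−22)≡8=i; j(9)→9·(9−22)≡13=n (all mod 26).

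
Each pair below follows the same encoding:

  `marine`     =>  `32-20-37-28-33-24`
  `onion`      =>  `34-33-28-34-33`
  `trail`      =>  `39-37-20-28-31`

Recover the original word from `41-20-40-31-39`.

vault

m is letter #13 and maps to 32: an offset of 19. Each letter is replaced by its alphabet position (a=1..z=26) + 19.
Undoing it on 41-20-40-31-39: 41→(41−19)÷1=22=v, 20→(20−19)÷1=1=a, 40→(40−19)÷1=21=u, 31→(31−19)÷1=12=l, 39→(39−19)÷1=20=t.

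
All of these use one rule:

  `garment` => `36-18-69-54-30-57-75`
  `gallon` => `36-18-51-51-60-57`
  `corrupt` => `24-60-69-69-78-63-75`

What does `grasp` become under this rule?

36-69-18-72-63

The formula is n = 3×(alphabet index, a=1) + 15.
On grasp: g=7→36, r=18→69, a=1→18, s=19→72, p=16→63.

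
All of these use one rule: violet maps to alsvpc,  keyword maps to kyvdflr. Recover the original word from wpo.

hip

The output letters match the input read backwards, each shifted +7: violet reversed is teloiv. The word is reversed, then every letter is shifted forward by 7.
Reversing it on wpo: shift back: w−7=p, p−7=i, o−7=h → pih; then reverse → hip.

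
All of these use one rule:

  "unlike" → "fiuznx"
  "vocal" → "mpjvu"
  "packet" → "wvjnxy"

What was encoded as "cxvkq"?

u(20)→f(5) and n(13)→i(8) fit y≡7x+21 (mod 26); the inverse of 7 mod 26 is 15. Treating letters as 0–25, the rule is x ↦ 7x + 21 (mod 26).
Undoing it on cxvkq: c(2)→15·(2−21)≡1=b; x(23)→15·(23−21)≡4=e; v(21)→15·(21−21)≡0=a; k(10)→15·(10−21)≡17=r; q(16)→15·(16−21)≡3=d (all mod 26).

beard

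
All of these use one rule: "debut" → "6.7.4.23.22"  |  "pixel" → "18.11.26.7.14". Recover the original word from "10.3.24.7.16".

d is letter #4 and maps to 6: an offset of 2. Each letter is replaced by its alphabet position (a=1..z=26) + 2.
Undoing it on 10.3.24.7.16: 10→(10−2)÷1=8=h, 3→(3−2)÷1=1=a, 24→(24−2)÷1=22=v, 7→(7−2)÷1=5=e, 16→(16−2)÷1=14=n.

haven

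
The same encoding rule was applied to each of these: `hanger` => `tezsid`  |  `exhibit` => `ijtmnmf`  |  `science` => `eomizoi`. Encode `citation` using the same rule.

omfefmsz

The shift depends on letter class: consonant h→t is +12, but vowel a→e is +4. Two shifts are in play — +4 for a/e/i/o/u, +12 for every other letter.
On citation: c(cons)+12=o, i(vowel)+4=m, t(cons)+12=f, a(vowel)+4=e, t(cons)+12=f, i(vowel)+4=m, o(vowel)+4=s, n(cons)+12=z.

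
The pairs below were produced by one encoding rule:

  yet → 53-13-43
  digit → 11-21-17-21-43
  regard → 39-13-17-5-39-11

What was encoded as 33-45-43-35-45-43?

With a=1..z=26, the number is 2·pos + 3.
Reversing it on 33-45-43-35-45-43: 33→(33−3)÷2=15=o, 45→(45−3)÷2=21=u, 43→(43−3)÷2=20=t, 35→(35−3)÷2=16=p, 45→(45−3)÷2=21=u, 43→(43−3)÷2=20=t.

output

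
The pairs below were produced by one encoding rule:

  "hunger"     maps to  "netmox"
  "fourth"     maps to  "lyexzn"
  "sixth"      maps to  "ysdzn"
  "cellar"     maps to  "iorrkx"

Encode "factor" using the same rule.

Two shifts are in play — +10 for a/e/i/o/u, +6 for every other letter.
On factor: f(cons)+6=l, a(vowel)+10=k, c(cons)+6=i, t(cons)+6=z, o(vowel)+10=y, r(cons)+6=x.

lkizyx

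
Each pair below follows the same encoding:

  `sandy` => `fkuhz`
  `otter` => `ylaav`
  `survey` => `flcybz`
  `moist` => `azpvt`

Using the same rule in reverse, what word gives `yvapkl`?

The output letters match the input read backwards, each shifted +7: sandy reversed is ydnas. Read the word backwards and shift each letter +7.
Reversing it on yvapkl: shift back: y−7=r, v−7=o, a−7=t, p−7=i, k−7=d, l−7=e → rotide; then reverse → editor.

editor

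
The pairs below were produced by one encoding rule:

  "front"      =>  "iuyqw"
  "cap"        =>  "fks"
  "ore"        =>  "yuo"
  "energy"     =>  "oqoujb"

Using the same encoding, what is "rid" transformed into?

usg

The shift depends on letter class: consonant f→i is +3, but vowel o→y is +10. Vowels shift forward by 10 and consonants shift forward by 3.
Applying it to rid: r(cons)+3=u, i(vowel)+10=s, d(cons)+3=g.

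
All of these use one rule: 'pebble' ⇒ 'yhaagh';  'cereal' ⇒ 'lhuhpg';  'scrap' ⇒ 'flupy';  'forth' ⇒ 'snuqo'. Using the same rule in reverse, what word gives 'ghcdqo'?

Each letter's alphabet position (a=0..z=25) is mapped through 11·x+15 mod 26 — an affine cipher.
Undoing it on ghcdqo: g(6)→19·(6−15)≡11=l; h(7)→19·(7−15)≡4=e; c(2)→19·(2−15)≡13=n; d(3)→19·(3−15)≡6=g; q(16)→19·(16−15)≡19=t; o(14)→19·(14−15)≡7=h (all mod 26).

length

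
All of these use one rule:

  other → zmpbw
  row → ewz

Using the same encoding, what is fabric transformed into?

The output letters match the input read backwards, each shifted +8: other reversed is rehto. The word is reversed, then every letter is shifted forward by 8.
For fabric: reverse → cirbaf; then shift: c+8=k, i+8=q, r+8=z, b+8=j, a+8=i, f+8=n.

kqzjin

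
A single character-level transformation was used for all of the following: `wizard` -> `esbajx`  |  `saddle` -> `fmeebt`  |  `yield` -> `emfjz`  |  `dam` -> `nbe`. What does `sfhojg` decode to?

The output letters match the input read backwards, each shifted +1: wizard reversed is draziw. The word is reversed, then every letter is shifted forward by 1.
Reversing it on sfhojg: shift back: s−1=r, f−1=e, h−1=g, o−1=n, j−1=i, g−1=f → regnif; then reverse → finger.

finger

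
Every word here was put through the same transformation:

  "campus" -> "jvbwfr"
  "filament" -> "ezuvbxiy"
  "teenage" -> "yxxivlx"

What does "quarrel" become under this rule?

This is an affine cipher: with a=0,…,z=25, each position x becomes (7x+21) mod 26.
On quarrel: q(16)→7·16+21≡3=d; u(20)→7·20+21≡5=f; a(0)→7·0+21≡21=v; r(17)→7·17+21≡10=k; r(17)→7·17+21≡10=k; e(4)→7·4+21≡23=x; l(11)→7·11+21≡20=u (all mod 26).

dfvkkxu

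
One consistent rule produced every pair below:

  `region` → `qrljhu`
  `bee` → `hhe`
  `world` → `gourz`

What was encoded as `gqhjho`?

legend

The output letters match the input read backwards, each shifted +3: region reversed is noiger. The word is reversed, then every letter is shifted forward by 3.
Decoding gqhjho: shift back: g−3=d, q−3=n, h−3=e, j−3=g, h−3=e, o−3=l → dnegel; then reverse → legend.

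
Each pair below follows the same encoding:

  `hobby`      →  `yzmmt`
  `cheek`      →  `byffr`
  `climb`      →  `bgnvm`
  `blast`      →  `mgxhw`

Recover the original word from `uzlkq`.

found

h(7)→y(24) and o(14)→z(25) fit y≡15x+23 (mod 26); the inverse of 15 mod 26 is 7. Treating letters as 0–25, the rule is x ↦ 15x + 23 (mod 26).
Reversing it on uzlkq: u(20)→7·(20−23)≡5=f; z(25)→7·(25−23)≡14=o; l(11)→7·(11−23)≡20=u; k(10)→7·(10−23)≡13=n; q(16)→7·(16−23)≡3=d (all mod 26).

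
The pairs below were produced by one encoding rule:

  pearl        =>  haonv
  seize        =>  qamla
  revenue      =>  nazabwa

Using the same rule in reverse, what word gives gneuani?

p(15)→h(7) and e(4)→a(0) fit y≡3x+14 (mod 26); the inverse of 3 mod 26 is 9. Treating letters as 0–25, the rule is x ↦ 3x + 14 (mod 26).
Decoding gneuani: g(6)→9·(6−14)≡6=g; n(13)→9·(13−14)≡17=r; e(4)→9·(4−14)≡14=o; u(20)→9·(20−14)≡2=c; a(0)→9·(0−14)≡4=e; n(13)→9·(13−14)≡17=r; i(8)→9·(8−14)≡24=y (all mod 26).

grocery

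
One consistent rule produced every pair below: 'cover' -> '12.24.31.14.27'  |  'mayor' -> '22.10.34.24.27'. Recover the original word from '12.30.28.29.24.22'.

Letters become their 1-based position plus 9 (so a→10, b→11, …).
Decoding 12.30.28.29.24.22: 12→(12−9)÷1=3=c, 30→(30−9)÷1=21=u, 28→(28−9)÷1=19=s, 29→(29−9)÷1=20=t, 24→(24−9)÷1=15=o, 22→(22−9)÷1=13=m.

custom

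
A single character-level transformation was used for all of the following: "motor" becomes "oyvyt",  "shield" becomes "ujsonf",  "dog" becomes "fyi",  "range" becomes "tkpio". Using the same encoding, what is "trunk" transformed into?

vtepm

The shift depends on letter class: consonant m→o is +2, but vowel o→y is +10. Two shifts are in play — +10 for a/e/i/o/u, +2 for every other letter.
On trunk: t(cons)+2=v, r(cons)+2=t, u(vowel)+10=e, n(cons)+2=p, k(cons)+2=m.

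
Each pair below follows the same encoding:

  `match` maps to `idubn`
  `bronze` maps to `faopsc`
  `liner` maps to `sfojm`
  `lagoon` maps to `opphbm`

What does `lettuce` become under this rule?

fdvuufm

Read the word backwards and shift each letter +1.
For lettuce: reverse → ecuttel; then shift: e+1=f, c+1=d, u+1=v, t+1=u, t+1=u, e+1=f, l+1=m.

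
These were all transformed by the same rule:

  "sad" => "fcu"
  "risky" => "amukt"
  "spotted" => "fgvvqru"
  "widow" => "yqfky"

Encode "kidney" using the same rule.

agpfkm

Two steps: reverse the string, then apply a Caesar shift of +2.
On kidney: reverse → yendik; then shift: y+2=a, e+2=g, n+2=p, d+2=f, i+2=k, k+2=m.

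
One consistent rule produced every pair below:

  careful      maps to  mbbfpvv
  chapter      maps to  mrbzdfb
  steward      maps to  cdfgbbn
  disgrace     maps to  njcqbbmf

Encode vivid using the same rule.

fjfjn

The rule splits by letter class: vowels +1, consonants +10.
Applying it to vivid: v(cons)+10=f, i(vowel)+1=j, v(cons)+10=f, i(vowel)+1=j, d(cons)+10=n.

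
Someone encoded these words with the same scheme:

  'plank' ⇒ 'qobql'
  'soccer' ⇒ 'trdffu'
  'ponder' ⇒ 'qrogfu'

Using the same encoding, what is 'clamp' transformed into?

Shifts by position in plank: pos 0: p→q (+1), pos 1: l→o (+3), pos 2: a→b (+1), pos 3: n→q (+3) — repeating every 2. The shifts repeat in a cycle of length 2: positions 0,1,… shift by +1, +3, then the pattern repeats.
For clamp: c+1=d, l+3=o, a+1=b, m+3=p, p+1=q.

dobpq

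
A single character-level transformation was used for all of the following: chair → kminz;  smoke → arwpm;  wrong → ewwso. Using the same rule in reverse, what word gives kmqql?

Shifts by position in chair: pos 0: c→k (+8), pos 1: h→m (+5), pos 2: a→i (+8), pos 3: i→n (+5) — repeating every 2. A repeating key of period 2 is used — shifts +8, +5 over and over.
Decoding kmqql: k−8=c, m−5=h, q−8=i, q−5=l, l−8=d.

child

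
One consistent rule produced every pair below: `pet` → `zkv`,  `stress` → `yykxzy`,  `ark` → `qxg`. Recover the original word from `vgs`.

map

The output letters match the input read backwards, each shifted +6: pet reversed is tep. The word is reversed, then every letter is shifted forward by 6.
Decoding vgs: shift back: v−6=p, g−6=a, s−6=m → pam; then reverse → map.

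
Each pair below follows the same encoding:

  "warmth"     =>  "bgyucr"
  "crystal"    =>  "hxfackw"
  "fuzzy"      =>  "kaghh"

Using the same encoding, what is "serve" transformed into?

xkydn

In warmth: w→b is +5, a→g is +6, r→y is +7, m→u is +8 — the shift increases by 1 each position. Letter i (0-indexed) is shifted by i+5, so successive shifts are 5, 6, 7, ….
For serve: s+5=x, e+6=k, r+7=y, v+8=d, e+9=n.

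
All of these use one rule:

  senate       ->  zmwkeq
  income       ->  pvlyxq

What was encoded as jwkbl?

cobra

Letter i (0-indexed) is shifted by i+7, so successive shifts are 7, 8, 9, ….
Undoing it on jwkbl: j−7=c, w−8=o, k−9=b, b−10=r, l−11=a.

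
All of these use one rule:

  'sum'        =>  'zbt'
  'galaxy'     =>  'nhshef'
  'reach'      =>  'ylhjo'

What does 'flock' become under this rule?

msvjr

Compare letters: s→z is +7, u→b is +7, m→t is +7 — a constant shift. Every letter moves 7 places later in the alphabet, wrapping around z→a.
For flock: f+7=m, l+7=s, o+7=v, c+7=j, k+7=r.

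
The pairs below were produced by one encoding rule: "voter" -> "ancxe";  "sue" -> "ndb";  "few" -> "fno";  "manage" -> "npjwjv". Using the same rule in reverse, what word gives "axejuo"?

The output letters match the input read backwards, each shifted +9: voter reversed is retov. Two steps: reverse the string, then apply a Caesar shift of +9.
Decoding axejuo: shift back: a−9=r, x−9=o, e−9=v, j−9=a, u−9=l, o−9=f → rovalf; then reverse → flavor.

flavor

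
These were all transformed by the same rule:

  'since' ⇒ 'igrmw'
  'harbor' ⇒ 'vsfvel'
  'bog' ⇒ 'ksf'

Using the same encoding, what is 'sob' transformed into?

The output letters match the input read backwards, each shifted +4: since reversed is ecnis. The word is reversed, then every letter is shifted forward by 4.
On sob: reverse → bos; then shift: b+4=f, o+4=s, s+4=w.

fsw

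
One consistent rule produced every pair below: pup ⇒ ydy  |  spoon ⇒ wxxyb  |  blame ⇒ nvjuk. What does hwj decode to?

any

The output letters match the input read backwards, each shifted +9: pup reversed is pup. Two steps: reverse the string, then apply a Caesar shift of +9.
Reversing it on hwj: shift back: h−9=y, w−9=n, j−9=a → yna; then reverse → any.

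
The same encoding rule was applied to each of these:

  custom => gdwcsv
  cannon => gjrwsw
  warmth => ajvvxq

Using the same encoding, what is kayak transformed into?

ojcjo

Shifts by position in custom: pos 0: c→g (+4), pos 1: u→d (+9), pos 2: s→w (+4), pos 3: t→c (+9) — repeating every 2. A repeating key of period 2 is used — shifts +4, +9 over and over.
On kayak: k+4=o, a+9=j, y+4=c, a+9=j, k+4=o.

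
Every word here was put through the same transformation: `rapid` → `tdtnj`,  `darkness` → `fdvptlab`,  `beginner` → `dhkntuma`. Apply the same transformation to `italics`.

Each letter shifts forward by (position + 2), i.e. 2, 3, 4, … — the shift grows by one for each successive letter.
Applying it to italics: i+2=k, t+3=w, a+4=e, l+5=q, i+6=o, c+7=j, s+8=a.

kweqoja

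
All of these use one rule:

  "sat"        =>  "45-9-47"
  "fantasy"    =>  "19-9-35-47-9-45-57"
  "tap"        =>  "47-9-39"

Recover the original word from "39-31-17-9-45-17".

s(#19)→45 and a(#1)→9: differences scale by 2, so n = 2·pos + 7. The formula is n = 2×(alphabet index, a=1) + 7.
Reversing it on 39-31-17-9-45-17: 39→(39−7)÷2=16=p, 31→(31−7)÷2=12=l, 17→(17−7)÷2=5=e, 9→(9−7)÷2=1=a, 45→(45−7)÷2=19=s, 17→(17−7)÷2=5=e.

please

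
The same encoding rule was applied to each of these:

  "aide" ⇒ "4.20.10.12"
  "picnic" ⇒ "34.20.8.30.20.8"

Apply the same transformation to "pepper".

The formula is n = 2×(alphabet index, a=1) + 2.
Applying it to pepper: p=16→34, e=5→12, p=16→34, p=16→34, e=5→12, r=18→38.

34.12.34.34.12.38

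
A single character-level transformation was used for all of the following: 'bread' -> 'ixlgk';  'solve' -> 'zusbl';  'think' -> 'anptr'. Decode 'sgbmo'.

laugh

Shifts by position in bread: pos 0: b→i (+7), pos 1: r→x (+6), pos 2: e→l (+7), pos 3: a→g (+6) — repeating every 2. The shifts repeat in a cycle of length 2: positions 0,1,… shift by +7, +6, then the pattern repeats.
Decoding sgbmo: s−7=l, g−6=a, b−7=u, m−6=g, o−7=h.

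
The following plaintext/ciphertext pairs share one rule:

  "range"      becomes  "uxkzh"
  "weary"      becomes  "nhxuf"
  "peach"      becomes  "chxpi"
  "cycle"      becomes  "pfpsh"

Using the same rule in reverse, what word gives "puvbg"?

crumb

r(17)→u(20) and a(0)→x(23) fit y≡9x+23 (mod 26); the inverse of 9 mod 26 is 3. Treating letters as 0–25, the rule is x ↦ 9x + 23 (mod 26).
Decoding puvbg: p(15)→3·(15−23)≡2=c; u(20)→3·(20−23)≡17=r; v(21)→3·(21−23)≡20=u; b(1)→3·(1−23)≡12=m; g(6)→3·(6−23)≡1=b (all mod 26).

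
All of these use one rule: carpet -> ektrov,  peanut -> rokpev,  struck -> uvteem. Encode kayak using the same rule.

The shift depends on letter class: consonant c→e is +2, but vowel a→k is +10. The rule splits by letter class: vowels +10, consonants +2.
For kayak: k(cons)+2=m, a(vowel)+10=k, y(cons)+2=a, a(vowel)+10=k, k(cons)+2=m.

mkakm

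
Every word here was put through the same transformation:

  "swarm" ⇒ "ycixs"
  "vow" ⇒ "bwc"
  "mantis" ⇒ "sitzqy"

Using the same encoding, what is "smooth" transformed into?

The shift depends on letter class: consonant s→y is +6, but vowel a→i is +8. Two shifts are in play — +8 for a/e/i/o/u, +6 for every other letter.
On smooth: s(cons)+6=y, m(cons)+6=s, o(vowel)+8=w, o(vowel)+8=w, t(cons)+6=z, h(cons)+6=n.

yswwzn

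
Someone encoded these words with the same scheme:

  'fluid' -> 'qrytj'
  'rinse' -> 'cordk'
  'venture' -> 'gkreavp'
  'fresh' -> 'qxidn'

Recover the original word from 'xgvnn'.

Shifts by position in fluid: pos 0: f→q (+11), pos 1: l→r (+6), pos 2: u→y (+4), pos 3: i→t (+11), pos 4: d→j (+6) — repeating every 3. The shifts repeat in a cycle of length 3: positions 0,1,… shift by +11, +6, +4, then the pattern repeats.
Reversing it on xgvnn: x−11=m, g−6=a, v−4=r, n−11=c, n−6=h.

march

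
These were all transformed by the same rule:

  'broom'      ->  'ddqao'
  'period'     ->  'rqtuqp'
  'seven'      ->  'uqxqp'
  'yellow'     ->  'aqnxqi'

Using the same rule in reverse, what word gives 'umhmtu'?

safari

Shifts by position in broom: pos 0: b→d (+2), pos 1: r→d (+12), pos 2: o→q (+2), pos 3: o→a (+12) — repeating every 2. The shifts repeat in a cycle of length 2: positions 0,1,… shift by +2, +12, then the pattern repeats.
Undoing it on umhmtu: u−2=s, m−12=a, h−2=f, m−12=a, t−2=r, u−12=i.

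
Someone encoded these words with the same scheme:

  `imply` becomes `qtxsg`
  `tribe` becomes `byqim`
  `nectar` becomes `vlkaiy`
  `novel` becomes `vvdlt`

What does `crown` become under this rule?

It's a Vigenère-style cipher with numeric key [8,7]: position i shifts by key[i mod 2].
For crown: c+8=k, r+7=y, o+8=w, w+7=d, n+8=v.

kywdv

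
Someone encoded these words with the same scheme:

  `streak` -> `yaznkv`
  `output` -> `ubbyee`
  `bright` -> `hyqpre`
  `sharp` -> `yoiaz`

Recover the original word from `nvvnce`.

In streak: s→y is +6, t→a is +7, r→z is +8, e→n is +9 — the shift increases by 1 each position. Letter i (0-indexed) is shifted by i+6, so successive shifts are 6, 7, 8, ….
Reversing it on nvvnce: n−6=h, v−7=o, v−8=n, n−9=e, c−10=s, e−11=t.

honest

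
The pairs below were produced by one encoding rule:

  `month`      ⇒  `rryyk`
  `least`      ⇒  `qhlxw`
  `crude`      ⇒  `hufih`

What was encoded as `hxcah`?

Shifts by position in month: pos 0: m→r (+5), pos 1: o→r (+3), pos 2: n→y (+11), pos 3: t→y (+5), pos 4: h→k (+3) — repeating every 3. It's a Vigenère-style cipher with numeric key [5,3,11]: position i shifts by key[i mod 3].
Decoding hxcah: h−5=c, x−3=u, c−11=r, a−5=v, h−3=e.

curve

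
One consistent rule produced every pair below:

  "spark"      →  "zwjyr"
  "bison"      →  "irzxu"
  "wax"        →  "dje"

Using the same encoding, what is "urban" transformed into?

dyiju

Vowels shift forward by 9 and consonants shift forward by 7.
Applying it to urban: u(vowel)+9=d, r(cons)+7=y, b(cons)+7=i, a(vowel)+9=j, n(cons)+7=u.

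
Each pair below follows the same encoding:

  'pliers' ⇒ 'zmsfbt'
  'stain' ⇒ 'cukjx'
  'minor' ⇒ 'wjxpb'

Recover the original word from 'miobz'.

cheap

Shifts by position in pliers: pos 0: p→z (+10), pos 1: l→m (+1), pos 2: i→s (+10), pos 3: e→f (+1) — repeating every 2. The shifts repeat in a cycle of length 2: positions 0,1,… shift by +10, +1, then the pattern repeats.
Reversing it on miobz: m−10=c, i−1=h, o−10=e, b−1=a, z−10=p.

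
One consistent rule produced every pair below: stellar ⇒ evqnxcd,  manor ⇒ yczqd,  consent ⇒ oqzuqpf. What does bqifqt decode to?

powder

Shifts by position in stellar: pos 0: s→e (+12), pos 1: t→v (+2), pos 2: e→q (+12), pos 3: l→n (+2) — repeating every 2. The shifts repeat in a cycle of length 2: positions 0,1,… shift by +12, +2, then the pattern repeats.
Undoing it on bqifqt: b−12=p, q−2=o, i−12=w, f−2=d, q−12=e, t−2=r.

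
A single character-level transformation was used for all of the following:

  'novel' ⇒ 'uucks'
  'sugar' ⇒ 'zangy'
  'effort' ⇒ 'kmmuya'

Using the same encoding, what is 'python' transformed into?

Vowels shift forward by 6 and consonants shift forward by 7.
Applying it to python: p(cons)+7=w, y(cons)+7=f, t(cons)+7=a, h(cons)+7=o, o(vowel)+6=u, n(cons)+7=u.

wfaouu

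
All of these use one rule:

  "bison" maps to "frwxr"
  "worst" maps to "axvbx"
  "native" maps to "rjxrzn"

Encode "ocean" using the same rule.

Shifts by position in bison: pos 0: b→f (+4), pos 1: i→r (+9), pos 2: s→w (+4), pos 3: o→x (+9) — repeating every 2. The shifts repeat in a cycle of length 2: positions 0,1,… shift by +4, +9, then the pattern repeats.
Applying it to ocean: o+4=s, c+9=l, e+4=i, a+9=j, n+4=r.

slijr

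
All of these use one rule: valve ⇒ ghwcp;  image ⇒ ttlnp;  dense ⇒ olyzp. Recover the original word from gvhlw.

vowel

Shifts by position in valve: pos 0: v→g (+11), pos 1: a→h (+7), pos 2: l→w (+11), pos 3: v→c (+7) — repeating every 2. It's a Vigenère-style cipher with numeric key [11,7]: position i shifts by key[i mod 2].
Undoing it on gvhlw: g−11=v, v−7=o, h−11=w, l−7=e, w−11=l.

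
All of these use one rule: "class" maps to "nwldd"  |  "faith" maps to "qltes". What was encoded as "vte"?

Compare letters: c→n is +11, l→w is +11, a→l is +11 — a constant shift. Every letter moves 11 places later in the alphabet, wrapping around z→a.
Reversing it on vte: v−11=k, t−11=i, e−11=t.

kit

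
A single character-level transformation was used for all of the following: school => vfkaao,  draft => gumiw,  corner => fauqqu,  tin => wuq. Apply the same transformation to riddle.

The shift depends on letter class: consonant s→v is +3, but vowel o→a is +12. The rule splits by letter class: vowels +12, consonants +3.
For riddle: r(cons)+3=u, i(vowel)+12=u, d(cons)+3=g, d(cons)+3=g, l(cons)+3=o, e(vowel)+12=q.

uuggoq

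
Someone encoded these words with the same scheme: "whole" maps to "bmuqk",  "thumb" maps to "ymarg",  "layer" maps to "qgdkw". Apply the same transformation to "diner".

ioskw

The rule splits by letter class: vowels +6, consonants +5.
Applying it to diner: d(cons)+5=i, i(vowel)+6=o, n(cons)+5=s, e(vowel)+6=k, r(cons)+5=w.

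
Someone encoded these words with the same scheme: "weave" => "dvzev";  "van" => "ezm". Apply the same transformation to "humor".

sfnli

Each pair mirrors across the alphabet (w↔d, e↔v, a↔z): positions sum to 25. Each letter is replaced by its mirror in the alphabet: a↔z, b↔y, c↔x, and so on (the Atbash cipher).
On humor: h↔s, u↔f, m↔n, o↔l, r↔i.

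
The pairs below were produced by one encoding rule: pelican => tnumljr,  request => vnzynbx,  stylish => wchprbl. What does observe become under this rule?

skbiaei

Shifts by position in pelican: pos 0: p→t (+4), pos 1: e→n (+9), pos 2: l→u (+9), pos 3: i→m (+4), pos 4: c→l (+9), pos 5: a→j (+9) — repeating every 3. It's a Vigenère-style cipher with numeric key [4,9,9]: position i shifts by key[i mod 3].
Applying it to observe: o+4=s, b+9=k, s+9=b, e+4=i, r+9=a, v+9=e, e+4=i.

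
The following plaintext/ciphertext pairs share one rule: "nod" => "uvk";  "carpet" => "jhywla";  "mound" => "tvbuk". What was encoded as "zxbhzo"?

squash

Compare letters: n→u is +7, o→v is +7, d→k is +7 — a constant shift. This is a Caesar cipher with shift 7.
Decoding zxbhzo: z−7=s, x−7=q, b−7=u, h−7=a, z−7=s, o−7=h.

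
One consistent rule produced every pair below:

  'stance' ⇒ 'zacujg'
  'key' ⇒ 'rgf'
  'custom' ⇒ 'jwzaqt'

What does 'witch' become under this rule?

dkajo

The rule splits by letter class: vowels +2, consonants +7.
For witch: w(cons)+7=d, i(vowel)+2=k, t(cons)+7=a, c(cons)+7=j, h(cons)+7=o.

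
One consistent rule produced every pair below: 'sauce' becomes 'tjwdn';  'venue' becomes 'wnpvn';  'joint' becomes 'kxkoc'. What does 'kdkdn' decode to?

juice

Shifts by position in sauce: pos 0: s→t (+1), pos 1: a→j (+9), pos 2: u→w (+2), pos 3: c→d (+1), pos 4: e→n (+9) — repeating every 3. A repeating key of period 3 is used — shifts +1, +9, +2 over and over.
Decoding kdkdn: k−1=j, d−9=u, k−2=i, d−1=c, n−9=e.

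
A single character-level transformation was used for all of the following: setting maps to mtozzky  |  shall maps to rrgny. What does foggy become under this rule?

emmul

The output letters match the input read backwards, each shifted +6: setting reversed is gnittes. The word is reversed, then every letter is shifted forward by 6.
Applying it to foggy: reverse → yggof; then shift: y+6=e, g+6=m, g+6=m, o+6=u, f+6=l.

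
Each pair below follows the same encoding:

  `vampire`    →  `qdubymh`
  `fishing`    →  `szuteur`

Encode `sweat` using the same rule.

The output letters match the input read backwards, each shifted +12: vampire reversed is eripmav. The word is reversed, then every letter is shifted forward by 12.
For sweat: reverse → taews; then shift: t+12=f, a+12=m, e+12=q, w+12=i, s+12=e.

fmqie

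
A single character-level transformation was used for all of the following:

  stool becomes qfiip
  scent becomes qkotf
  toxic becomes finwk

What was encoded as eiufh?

mouth

This is an affine cipher: with a=0,…,z=25, each position x becomes (15x+6) mod 26.
Reversing it on eiufh: e(4)→7·(4−6)≡12=m; i(8)→7·(8−6)≡14=o; u(20)→7·(20−6)≡20=u; f(5)→7·(5−6)≡19=t; h(7)→7·(7−6)≡7=h (all mod 26).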